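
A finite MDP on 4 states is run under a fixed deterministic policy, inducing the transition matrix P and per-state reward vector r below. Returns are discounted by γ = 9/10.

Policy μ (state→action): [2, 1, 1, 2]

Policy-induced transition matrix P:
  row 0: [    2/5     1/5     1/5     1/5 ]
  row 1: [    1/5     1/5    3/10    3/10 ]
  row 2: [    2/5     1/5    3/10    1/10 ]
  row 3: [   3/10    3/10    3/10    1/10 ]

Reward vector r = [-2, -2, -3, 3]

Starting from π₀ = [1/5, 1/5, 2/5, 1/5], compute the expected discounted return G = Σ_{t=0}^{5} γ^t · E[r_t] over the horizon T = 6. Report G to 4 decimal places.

G = -6.5715

t=0: π = [0.2000, 0.2000, 0.4000, 0.2000], E[r] = -1.4000, γ^t·E[r] = -1.400000, running G = -1.400000
t=1: π = [0.3400, 0.2200, 0.2800, 0.1600], E[r] = -1.4800, γ^t·E[r] = -1.332000, running G = -2.732000
t=2: π = [0.3400, 0.2160, 0.2660, 0.1780], E[r] = -1.3760, γ^t·E[r] = -1.114560, running G = -3.846560
t=3: π = [0.3390, 0.2178, 0.2660, 0.1772], E[r] = -1.3800, γ^t·E[r] = -1.006020, running G = -4.852580
t=4: π = [0.3387, 0.2177, 0.2661, 0.1775], E[r] = -1.3788, γ^t·E[r] = -0.904631, running G = -5.757211
t=5: π = [0.3387, 0.2177, 0.2661, 0.1774], E[r] = -1.3790, γ^t·E[r] = -0.814314, running G = -6.571525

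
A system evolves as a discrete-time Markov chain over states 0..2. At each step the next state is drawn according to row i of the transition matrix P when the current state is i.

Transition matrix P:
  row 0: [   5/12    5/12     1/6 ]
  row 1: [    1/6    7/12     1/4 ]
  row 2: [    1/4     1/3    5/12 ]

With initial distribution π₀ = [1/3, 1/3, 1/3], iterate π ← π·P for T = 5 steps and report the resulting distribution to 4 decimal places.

t=0: π = [0.3333, 0.3333, 0.3333]
t=1: π = [0.2778, 0.4444, 0.2778]
t=2: π = [0.2593, 0.4676, 0.2731]
t=3: π = [0.2542, 0.4718, 0.2739]
t=4: π = [0.2531, 0.4725, 0.2745]
t=5: π = [0.2528, 0.4725, 0.2747]

π = [0.2528, 0.4725, 0.2747]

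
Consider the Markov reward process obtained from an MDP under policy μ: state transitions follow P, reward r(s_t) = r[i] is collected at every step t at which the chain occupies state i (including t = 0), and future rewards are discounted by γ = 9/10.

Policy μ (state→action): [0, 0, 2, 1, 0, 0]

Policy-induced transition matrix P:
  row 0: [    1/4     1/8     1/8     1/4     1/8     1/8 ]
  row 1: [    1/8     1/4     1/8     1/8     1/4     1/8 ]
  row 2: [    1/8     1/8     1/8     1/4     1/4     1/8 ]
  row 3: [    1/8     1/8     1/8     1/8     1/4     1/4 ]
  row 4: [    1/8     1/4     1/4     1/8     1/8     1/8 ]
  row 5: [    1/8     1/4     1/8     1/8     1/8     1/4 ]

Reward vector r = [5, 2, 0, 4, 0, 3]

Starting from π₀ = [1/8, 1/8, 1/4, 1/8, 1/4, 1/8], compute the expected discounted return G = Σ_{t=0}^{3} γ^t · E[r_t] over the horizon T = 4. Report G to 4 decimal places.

G = 7.2133

t=0: π = [0.1250, 0.1250, 0.2500, 0.1250, 0.2500, 0.1250], E[r] = 1.7500, γ^t·E[r] = 1.750000, running G = 1.750000
t=1: π = [0.1406, 0.1875, 0.1563, 0.1719, 0.1875, 0.1563], E[r] = 2.2344, γ^t·E[r] = 2.010938, running G = 3.760938
t=2: π = [0.1426, 0.1914, 0.1484, 0.1621, 0.1895, 0.1660], E[r] = 2.2422, γ^t·E[r] = 1.816172, running G = 5.577109
t=3: π = [0.1428, 0.1934, 0.1487, 0.1614, 0.1877, 0.1660], E[r] = 2.2444, γ^t·E[r] = 1.636156, running G = 7.213266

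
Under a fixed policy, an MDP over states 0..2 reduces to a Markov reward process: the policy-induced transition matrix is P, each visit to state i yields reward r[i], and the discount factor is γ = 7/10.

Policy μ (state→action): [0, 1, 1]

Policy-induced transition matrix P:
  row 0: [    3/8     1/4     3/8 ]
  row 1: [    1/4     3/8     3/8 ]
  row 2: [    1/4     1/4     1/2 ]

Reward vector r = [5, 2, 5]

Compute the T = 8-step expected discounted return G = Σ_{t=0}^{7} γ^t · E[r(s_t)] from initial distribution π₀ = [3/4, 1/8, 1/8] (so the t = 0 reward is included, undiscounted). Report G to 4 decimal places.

t=0: π = [0.7500, 0.1250, 0.1250], E[r] = 4.6250, γ^t·E[r] = 4.625000, running G = 4.625000
t=1: π = [0.3438, 0.2656, 0.3906], E[r] = 4.2031, γ^t·E[r] = 2.942188, running G = 7.567188
t=2: π = [0.2930, 0.2832, 0.4238], E[r] = 4.1504, γ^t·E[r] = 2.033691, running G = 9.600879
t=3: π = [0.2866, 0.2854, 0.4280], E[r] = 4.1438, γ^t·E[r] = 1.421323, running G = 11.022202
t=4: π = [0.2858, 0.2857, 0.4285], E[r] = 4.1430, γ^t·E[r] = 0.994728, running G = 12.016930
t=5: π = [0.2857, 0.2857, 0.4286], E[r] = 4.1429, γ^t·E[r] = 0.696292, running G = 12.713223
t=6: π = [0.2857, 0.2857, 0.4286], E[r] = 4.1429, γ^t·E[r] = 0.487403, running G = 13.200626
t=7: π = [0.2857, 0.2857, 0.4286], E[r] = 4.1429, γ^t·E[r] = 0.341182, running G = 13.541808

G = 13.5418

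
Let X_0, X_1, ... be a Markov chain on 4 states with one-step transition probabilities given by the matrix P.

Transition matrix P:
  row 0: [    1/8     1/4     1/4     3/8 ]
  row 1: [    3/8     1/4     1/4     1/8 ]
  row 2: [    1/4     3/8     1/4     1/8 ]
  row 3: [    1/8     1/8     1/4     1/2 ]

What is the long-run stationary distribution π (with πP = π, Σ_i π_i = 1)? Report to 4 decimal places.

π = [0.2176, 0.2454, 0.2500, 0.2870]

Balance equations π_j = Σ_i π_i·P[i][j]:
  π_0 = 1/8·π_0 + 3/8·π_1 + 1/4·π_2 + 1/8·π_3
  π_1 = 1/4·π_0 + 1/4·π_1 + 3/8·π_2 + 1/8·π_3
  π_2 = 1/4·π_0 + 1/4·π_1 + 1/4·π_2 + 1/4·π_3
  normalize: π_0 + π_1 + π_2 + π_3 = 1
Solving the linear system gives exactly π = [47/216, 53/216, 1/4, 31/108].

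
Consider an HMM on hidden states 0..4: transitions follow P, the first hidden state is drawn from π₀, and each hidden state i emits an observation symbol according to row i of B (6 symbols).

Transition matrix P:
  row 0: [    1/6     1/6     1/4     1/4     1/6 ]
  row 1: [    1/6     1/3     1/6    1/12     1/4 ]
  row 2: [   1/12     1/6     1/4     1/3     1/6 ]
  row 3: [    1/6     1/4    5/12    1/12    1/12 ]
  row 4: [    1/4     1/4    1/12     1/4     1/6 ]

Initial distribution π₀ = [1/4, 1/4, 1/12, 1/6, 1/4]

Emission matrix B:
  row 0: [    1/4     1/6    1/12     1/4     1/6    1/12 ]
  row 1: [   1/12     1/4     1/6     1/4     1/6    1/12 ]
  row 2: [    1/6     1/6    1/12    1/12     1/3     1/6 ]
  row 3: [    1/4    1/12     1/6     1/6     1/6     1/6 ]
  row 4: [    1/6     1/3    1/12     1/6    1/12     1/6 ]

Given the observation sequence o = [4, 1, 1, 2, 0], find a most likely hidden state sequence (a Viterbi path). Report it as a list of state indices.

t=0: δ = [4.167e-02, 4.167e-02, 2.778e-02, 2.778e-02, 2.083e-02]  (obs o_0=4)
t=1: δ = [1.157e-03, 3.472e-03, 1.929e-03, 8.681e-04, 3.472e-03]  ψ = [0, 1, 3, 0, 1]  (obs o_1=1)
t=2: δ = [1.447e-04, 2.894e-04, 9.645e-05, 7.234e-05, 2.894e-04]  ψ = [4, 1, 1, 4, 1]  (obs o_2=1)
t=3: δ = [6.028e-06, 1.608e-05, 4.019e-06, 1.206e-05, 6.028e-06]  ψ = [4, 1, 1, 4, 1]  (obs o_3=2)
t=4: δ = [6.698e-07, 4.465e-07, 8.372e-07, 3.768e-07, 6.698e-07]  ψ = [1, 1, 3, 0, 1]  (obs o_4=0)
backtrack: best end state = 2; path = [1, 1, 4, 3, 2]

path = [1, 1, 4, 3, 2]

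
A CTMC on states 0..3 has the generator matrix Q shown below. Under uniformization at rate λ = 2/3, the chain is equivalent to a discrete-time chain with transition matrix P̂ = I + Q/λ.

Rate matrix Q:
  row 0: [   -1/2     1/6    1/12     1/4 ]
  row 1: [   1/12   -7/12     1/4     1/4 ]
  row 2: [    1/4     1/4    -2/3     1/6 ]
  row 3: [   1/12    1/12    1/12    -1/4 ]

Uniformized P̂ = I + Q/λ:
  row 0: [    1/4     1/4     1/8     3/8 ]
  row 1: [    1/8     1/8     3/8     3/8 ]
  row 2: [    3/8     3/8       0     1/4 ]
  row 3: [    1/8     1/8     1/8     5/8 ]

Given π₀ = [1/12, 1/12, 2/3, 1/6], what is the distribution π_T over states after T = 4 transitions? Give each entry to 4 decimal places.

π = [0.1858, 0.1858, 0.1557, 0.4727]

t=0: π = [0.0833, 0.0833, 0.6667, 0.1667]
t=1: π = [0.3021, 0.3021, 0.0625, 0.3333]
t=2: π = [0.1784, 0.1784, 0.1927, 0.4505]
t=3: π = [0.1955, 0.1955, 0.1455, 0.4635]
t=4: π = [0.1858, 0.1858, 0.1557, 0.4727]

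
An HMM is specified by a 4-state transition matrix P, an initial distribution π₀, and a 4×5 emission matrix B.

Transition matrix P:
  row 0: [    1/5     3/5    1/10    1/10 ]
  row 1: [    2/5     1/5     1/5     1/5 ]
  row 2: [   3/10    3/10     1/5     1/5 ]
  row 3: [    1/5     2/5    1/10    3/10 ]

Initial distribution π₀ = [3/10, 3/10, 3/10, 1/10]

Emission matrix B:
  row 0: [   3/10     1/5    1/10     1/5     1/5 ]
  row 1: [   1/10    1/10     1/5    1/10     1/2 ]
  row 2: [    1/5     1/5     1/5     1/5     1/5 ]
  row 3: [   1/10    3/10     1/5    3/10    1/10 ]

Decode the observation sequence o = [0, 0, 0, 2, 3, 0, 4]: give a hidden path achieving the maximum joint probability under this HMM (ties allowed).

path = [0, 1, 0, 1, 0, 0, 1]

t=0: δ = [9.000e-02, 3.000e-02, 6.000e-02, 1.000e-02]  (obs o_0=0)
t=1: δ = [5.400e-03, 5.400e-03, 2.400e-03, 1.200e-03]  ψ = [0, 0, 2, 2]  (obs o_1=0)
t=2: δ = [6.480e-04, 3.240e-04, 2.160e-04, 1.080e-04]  ψ = [1, 0, 1, 1]  (obs o_2=0)
t=3: δ = [1.296e-05, 7.776e-05, 1.296e-05, 1.296e-05]  ψ = [0, 0, 0, 0]  (obs o_3=2)
t=4: δ = [6.221e-06, 1.555e-06, 3.110e-06, 4.666e-06]  ψ = [1, 1, 1, 1]  (obs o_4=3)
t=5: δ = [3.732e-07, 3.732e-07, 1.244e-07, 1.400e-07]  ψ = [0, 0, 0, 3]  (obs o_5=0)
t=6: δ = [2.986e-08, 1.120e-07, 1.493e-08, 7.465e-09]  ψ = [1, 0, 1, 1]  (obs o_6=4)
backtrack: best end state = 1; path = [0, 1, 0, 1, 0, 0, 1]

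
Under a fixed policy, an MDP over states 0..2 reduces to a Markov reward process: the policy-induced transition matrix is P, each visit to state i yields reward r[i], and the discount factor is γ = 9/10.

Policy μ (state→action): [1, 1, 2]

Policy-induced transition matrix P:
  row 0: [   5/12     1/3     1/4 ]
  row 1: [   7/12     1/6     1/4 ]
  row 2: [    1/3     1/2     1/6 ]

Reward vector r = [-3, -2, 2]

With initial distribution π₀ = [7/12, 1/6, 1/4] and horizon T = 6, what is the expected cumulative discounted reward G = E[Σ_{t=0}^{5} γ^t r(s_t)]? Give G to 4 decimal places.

G = -7.1975

t=0: π = [0.5833, 0.1667, 0.2500], E[r] = -1.5833, γ^t·E[r] = -1.583333, running G = -1.583333
t=1: π = [0.4236, 0.3472, 0.2292], E[r] = -1.5069, γ^t·E[r] = -1.356250, running G = -2.939583
t=2: π = [0.4554, 0.3137, 0.2309], E[r] = -1.5318, γ^t·E[r] = -1.240781, running G = -4.180365
t=3: π = [0.4497, 0.3195, 0.2308], E[r] = -1.5267, γ^t·E[r] = -1.112941, running G = -5.293306
t=4: π = [0.4507, 0.3185, 0.2308], E[r] = -1.5276, γ^t·E[r] = -1.002267, running G = -6.295573
t=5: π = [0.4505, 0.3187, 0.2308], E[r] = -1.5274, γ^t·E[r] = -0.901943, running G = -7.197516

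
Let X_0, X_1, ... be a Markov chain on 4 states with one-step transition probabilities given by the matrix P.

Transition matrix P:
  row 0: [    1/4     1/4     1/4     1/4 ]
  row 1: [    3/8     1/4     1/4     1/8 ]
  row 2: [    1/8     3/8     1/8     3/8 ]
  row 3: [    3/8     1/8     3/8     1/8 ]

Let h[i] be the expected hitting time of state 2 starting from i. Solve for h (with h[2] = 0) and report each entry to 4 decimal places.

First-step conditioning: h[2] = 0; for i ≠ 2, h[i] = 1 + Σ_k P[i][k]·h[k].
  h[0] = 1 + 1/4·h[0] + 1/4·h[1] + 1/4·h[3]
  h[1] = 1 + 3/8·h[0] + 1/4·h[1] + 1/8·h[3]
  h[3] = 1 + 3/8·h[0] + 1/8·h[1] + 1/8·h[3]
Solving the 3×3 linear system over states ≠ 2 gives exactly h = [142/39, 48/13, 0, 42/13] (h[2] = 0 is the target).

h = [3.6410, 3.6923, 0.0000, 3.2308]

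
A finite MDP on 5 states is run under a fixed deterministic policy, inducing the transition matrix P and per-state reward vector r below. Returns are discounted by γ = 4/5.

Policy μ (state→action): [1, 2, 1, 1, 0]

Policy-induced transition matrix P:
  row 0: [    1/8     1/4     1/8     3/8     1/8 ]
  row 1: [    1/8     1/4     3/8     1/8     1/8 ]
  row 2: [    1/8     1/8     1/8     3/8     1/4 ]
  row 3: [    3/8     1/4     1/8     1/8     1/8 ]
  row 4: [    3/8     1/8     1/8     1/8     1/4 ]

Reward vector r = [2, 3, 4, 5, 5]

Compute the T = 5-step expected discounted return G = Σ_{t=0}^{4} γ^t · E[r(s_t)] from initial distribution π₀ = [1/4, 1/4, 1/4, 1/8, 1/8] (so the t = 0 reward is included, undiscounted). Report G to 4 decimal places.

G = 12.4055

t=0: π = [0.2500, 0.2500, 0.2500, 0.1250, 0.1250], E[r] = 3.5000, γ^t·E[r] = 3.500000, running G = 3.500000
t=1: π = [0.1875, 0.2031, 0.1875, 0.2500, 0.1719], E[r] = 3.8438, γ^t·E[r] = 3.075000, running G = 6.575000
t=2: π = [0.2305, 0.2051, 0.1758, 0.2188, 0.1699], E[r] = 3.7227, γ^t·E[r] = 2.382500, running G = 8.957500
t=3: π = [0.2222, 0.2068, 0.1763, 0.2266, 0.1682], E[r] = 3.7437, γ^t·E[r] = 1.916750, running G = 10.874250
t=4: π = [0.2237, 0.2069, 0.1767, 0.2246, 0.1681], E[r] = 3.7383, γ^t·E[r] = 1.531225, running G = 12.405475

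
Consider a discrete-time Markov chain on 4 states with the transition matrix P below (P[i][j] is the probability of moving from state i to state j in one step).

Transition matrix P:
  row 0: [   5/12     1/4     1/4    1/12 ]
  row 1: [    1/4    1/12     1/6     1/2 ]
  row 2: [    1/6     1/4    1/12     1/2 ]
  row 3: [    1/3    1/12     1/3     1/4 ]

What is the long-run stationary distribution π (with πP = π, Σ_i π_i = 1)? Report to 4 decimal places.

Balance equations π_j = Σ_i π_i·P[i][j]:
  π_0 = 5/12·π_0 + 1/4·π_1 + 1/6·π_2 + 1/3·π_3
  π_1 = 1/4·π_0 + 1/12·π_1 + 1/4·π_2 + 1/12·π_3
  π_2 = 1/4·π_0 + 1/6·π_1 + 1/12·π_2 + 1/3·π_3
  normalize: π_0 + π_1 + π_2 + π_3 = 1
Solving the linear system gives exactly π = [621/2020, 347/2020, 451/2020, 601/2020].

π = [0.3074, 0.1718, 0.2233, 0.2975]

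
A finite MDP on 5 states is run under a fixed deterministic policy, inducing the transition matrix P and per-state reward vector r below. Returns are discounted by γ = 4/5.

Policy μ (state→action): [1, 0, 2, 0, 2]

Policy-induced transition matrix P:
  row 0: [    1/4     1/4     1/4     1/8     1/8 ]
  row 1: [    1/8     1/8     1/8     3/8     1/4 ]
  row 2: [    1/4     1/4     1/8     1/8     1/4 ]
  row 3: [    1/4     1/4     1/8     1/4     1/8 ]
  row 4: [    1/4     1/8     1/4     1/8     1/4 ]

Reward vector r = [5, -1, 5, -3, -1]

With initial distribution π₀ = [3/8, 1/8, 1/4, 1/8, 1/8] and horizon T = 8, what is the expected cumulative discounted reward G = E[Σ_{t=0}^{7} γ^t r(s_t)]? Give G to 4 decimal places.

G = 5.8393

t=0: π = [0.3750, 0.1250, 0.2500, 0.1250, 0.1250], E[r] = 2.5000, γ^t·E[r] = 2.500000, running G = 2.500000
t=1: π = [0.2344, 0.2188, 0.1875, 0.1719, 0.1875], E[r] = 1.1875, γ^t·E[r] = 0.950000, running G = 3.450000
t=2: π = [0.2227, 0.1992, 0.1777, 0.2012, 0.1992], E[r] = 1.0000, γ^t·E[r] = 0.640000, running G = 4.090000
t=3: π = [0.2251, 0.2002, 0.1777, 0.2000, 0.1970], E[r] = 1.0171, γ^t·E[r] = 0.520750, running G = 4.610750
t=4: π = [0.2250, 0.2003, 0.1778, 0.2000, 0.1969], E[r] = 1.0164, γ^t·E[r] = 0.416300, running G = 5.027050
t=5: π = [0.2250, 0.2003, 0.1777, 0.2001, 0.1969], E[r] = 1.0159, γ^t·E[r] = 0.332903, running G = 5.359953
t=6: π = [0.2250, 0.2003, 0.1777, 0.2001, 0.1969], E[r] = 1.0159, γ^t·E[r] = 0.266316, running G = 5.626268
t=7: π = [0.2250, 0.2003, 0.1777, 0.2001, 0.1969], E[r] = 1.0159, γ^t·E[r] = 0.213052, running G = 5.839320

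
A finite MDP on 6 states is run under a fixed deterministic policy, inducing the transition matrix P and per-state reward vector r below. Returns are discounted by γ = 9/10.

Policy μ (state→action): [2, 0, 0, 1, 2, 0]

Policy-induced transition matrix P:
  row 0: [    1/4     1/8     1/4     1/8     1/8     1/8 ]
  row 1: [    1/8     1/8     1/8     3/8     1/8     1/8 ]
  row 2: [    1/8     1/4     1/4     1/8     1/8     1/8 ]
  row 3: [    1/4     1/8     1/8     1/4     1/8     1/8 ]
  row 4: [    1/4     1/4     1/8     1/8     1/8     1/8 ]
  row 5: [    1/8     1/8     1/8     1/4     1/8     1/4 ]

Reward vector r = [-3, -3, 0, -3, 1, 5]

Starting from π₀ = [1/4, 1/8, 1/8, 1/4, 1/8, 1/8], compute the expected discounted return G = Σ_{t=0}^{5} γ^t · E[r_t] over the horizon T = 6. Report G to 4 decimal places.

G = -4.2545

t=0: π = [0.2500, 0.1250, 0.1250, 0.2500, 0.1250, 0.1250], E[r] = -1.1250, γ^t·E[r] = -1.125000, running G = -1.125000
t=1: π = [0.2031, 0.1563, 0.1719, 0.2031, 0.1250, 0.1406], E[r] = -0.8594, γ^t·E[r] = -0.773438, running G = -1.898438
t=2: π = [0.1914, 0.1621, 0.1719, 0.2070, 0.1250, 0.1426], E[r] = -0.8438, γ^t·E[r] = -0.683438, running G = -2.581875
t=3: π = [0.1904, 0.1621, 0.1704, 0.2092, 0.1250, 0.1428], E[r] = -0.8462, γ^t·E[r] = -0.616874, running G = -3.198749
t=4: π = [0.1906, 0.1619, 0.1701, 0.2095, 0.1250, 0.1429], E[r] = -0.8469, γ^t·E[r] = -0.555627, running G = -3.754375
t=5: π = [0.1906, 0.1619, 0.1701, 0.2095, 0.1250, 0.1429], E[r] = -0.8469, γ^t·E[r] = -0.500080, running G = -4.254455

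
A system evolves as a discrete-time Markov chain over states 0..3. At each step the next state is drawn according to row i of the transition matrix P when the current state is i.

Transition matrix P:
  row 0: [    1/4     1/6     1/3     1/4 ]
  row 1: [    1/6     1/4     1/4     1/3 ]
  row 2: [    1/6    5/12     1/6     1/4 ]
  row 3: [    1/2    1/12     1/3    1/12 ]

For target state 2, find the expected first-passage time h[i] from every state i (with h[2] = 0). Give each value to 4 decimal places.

h = [3.1261, 3.4084, 0.0000, 3.1059]

First-step conditioning: h[2] = 0; for i ≠ 2, h[i] = 1 + Σ_k P[i][k]·h[k].
  h[0] = 1 + 1/4·h[0] + 1/6·h[1] + 1/4·h[3]
  h[1] = 1 + 1/6·h[0] + 1/4·h[1] + 1/3·h[3]
  h[3] = 1 + 1/2·h[0] + 1/12·h[1] + 1/12·h[3]
Solving the 3×3 linear system over states ≠ 2 gives exactly h = [372/119, 2028/595, 0, 264/85] (h[2] = 0 is the target).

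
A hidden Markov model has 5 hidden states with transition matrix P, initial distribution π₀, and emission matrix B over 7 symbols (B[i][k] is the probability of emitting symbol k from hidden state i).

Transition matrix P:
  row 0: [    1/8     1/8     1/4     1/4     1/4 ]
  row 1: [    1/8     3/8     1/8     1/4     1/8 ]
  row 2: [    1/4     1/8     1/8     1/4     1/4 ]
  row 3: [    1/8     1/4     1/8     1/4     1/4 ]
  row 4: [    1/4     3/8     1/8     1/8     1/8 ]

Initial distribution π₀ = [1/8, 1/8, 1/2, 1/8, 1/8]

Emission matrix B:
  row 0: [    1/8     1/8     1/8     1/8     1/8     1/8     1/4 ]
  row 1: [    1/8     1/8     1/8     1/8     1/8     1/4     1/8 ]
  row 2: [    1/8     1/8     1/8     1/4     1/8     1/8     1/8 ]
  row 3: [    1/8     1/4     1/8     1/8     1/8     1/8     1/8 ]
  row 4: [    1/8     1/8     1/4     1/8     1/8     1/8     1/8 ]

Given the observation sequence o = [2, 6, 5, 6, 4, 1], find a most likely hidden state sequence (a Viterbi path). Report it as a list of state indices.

t=0: δ = [1.562e-02, 1.562e-02, 6.250e-02, 1.562e-02, 3.125e-02]  (obs o_0=2)
t=1: δ = [3.906e-03, 1.465e-03, 9.766e-04, 1.953e-03, 1.953e-03]  ψ = [2, 4, 2, 2, 2]  (obs o_1=6)
t=2: δ = [6.104e-05, 1.831e-04, 1.221e-04, 1.221e-04, 1.221e-04]  ψ = [0, 4, 0, 0, 0]  (obs o_2=5)
t=3: δ = [7.629e-06, 8.583e-06, 2.861e-06, 5.722e-06, 3.815e-06]  ψ = [2, 1, 1, 1, 2]  (obs o_3=6)
t=4: δ = [1.341e-07, 4.023e-07, 2.384e-07, 2.682e-07, 2.384e-07]  ψ = [1, 1, 0, 1, 0]  (obs o_4=4)
t=5: δ = [7.451e-09, 1.886e-08, 6.286e-09, 2.515e-08, 8.382e-09]  ψ = [2, 1, 1, 1, 3]  (obs o_5=1)
backtrack: best end state = 3; path = [2, 4, 1, 1, 1, 3]

path = [2, 4, 1, 1, 1, 3]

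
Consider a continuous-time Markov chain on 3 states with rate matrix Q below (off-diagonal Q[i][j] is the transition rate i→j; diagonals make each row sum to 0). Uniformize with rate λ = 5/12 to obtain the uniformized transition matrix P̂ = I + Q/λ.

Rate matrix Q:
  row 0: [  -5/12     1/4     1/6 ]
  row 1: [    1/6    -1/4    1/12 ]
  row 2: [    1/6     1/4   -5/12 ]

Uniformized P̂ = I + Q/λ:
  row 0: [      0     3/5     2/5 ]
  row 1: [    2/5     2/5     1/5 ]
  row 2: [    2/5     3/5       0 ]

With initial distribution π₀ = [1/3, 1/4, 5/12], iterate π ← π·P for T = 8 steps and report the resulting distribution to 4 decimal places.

π = [0.2857, 0.5000, 0.2143]

t=0: π = [0.3333, 0.2500, 0.4167]
t=1: π = [0.2667, 0.5500, 0.1833]
t=2: π = [0.2933, 0.4900, 0.2167]
t=3: π = [0.2827, 0.5020, 0.2153]
t=4: π = [0.2869, 0.4996, 0.2135]
t=5: π = [0.2852, 0.5001, 0.2147]
t=6: π = [0.2859, 0.5000, 0.2141]
t=7: π = [0.2856, 0.5000, 0.2144]
t=8: π = [0.2857, 0.5000, 0.2143]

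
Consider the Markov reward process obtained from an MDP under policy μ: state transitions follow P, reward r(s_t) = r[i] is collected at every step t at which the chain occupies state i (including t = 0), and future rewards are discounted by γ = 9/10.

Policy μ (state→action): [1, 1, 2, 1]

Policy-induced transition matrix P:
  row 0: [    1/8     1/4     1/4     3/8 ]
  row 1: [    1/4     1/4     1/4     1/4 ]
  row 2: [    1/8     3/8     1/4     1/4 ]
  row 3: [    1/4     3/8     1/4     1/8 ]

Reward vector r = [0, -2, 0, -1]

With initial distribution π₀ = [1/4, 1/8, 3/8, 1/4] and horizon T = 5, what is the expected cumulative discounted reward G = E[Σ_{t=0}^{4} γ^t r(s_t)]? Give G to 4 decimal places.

t=0: π = [0.2500, 0.1250, 0.3750, 0.2500], E[r] = -0.5000, γ^t·E[r] = -0.500000, running G = -0.500000
t=1: π = [0.1719, 0.3281, 0.2500, 0.2500], E[r] = -0.9063, γ^t·E[r] = -0.815625, running G = -1.315625
t=2: π = [0.1973, 0.3125, 0.2500, 0.2402], E[r] = -0.8652, γ^t·E[r] = -0.700840, running G = -2.016465
t=3: π = [0.1941, 0.3113, 0.2500, 0.2446], E[r] = -0.8672, γ^t·E[r] = -0.632180, running G = -2.648645
t=4: π = [0.1945, 0.3118, 0.2500, 0.2437], E[r] = -0.8673, γ^t·E[r] = -0.569062, running G = -3.217706

G = -3.2177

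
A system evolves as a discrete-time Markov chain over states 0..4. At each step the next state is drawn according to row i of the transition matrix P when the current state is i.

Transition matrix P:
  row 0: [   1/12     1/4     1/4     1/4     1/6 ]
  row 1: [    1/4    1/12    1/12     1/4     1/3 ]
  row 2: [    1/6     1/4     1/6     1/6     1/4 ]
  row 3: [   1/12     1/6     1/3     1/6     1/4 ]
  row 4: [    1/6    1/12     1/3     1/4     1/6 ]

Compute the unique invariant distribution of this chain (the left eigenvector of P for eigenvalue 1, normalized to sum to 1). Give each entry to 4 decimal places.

Balance equations π_j = Σ_i π_i·P[i][j]:
  π_0 = 1/12·π_0 + 1/4·π_1 + 1/6·π_2 + 1/12·π_3 + 1/6·π_4
  π_1 = 1/4·π_0 + 1/12·π_1 + 1/4·π_2 + 1/6·π_3 + 1/12·π_4
  π_2 = 1/4·π_0 + 1/12·π_1 + 1/6·π_2 + 1/3·π_3 + 1/3·π_4
  π_3 = 1/4·π_0 + 1/4·π_1 + 1/6·π_2 + 1/6·π_3 + 1/4·π_4
  normalize: π_0 + π_1 + π_2 + π_3 + π_4 = 1
Solving the linear system gives exactly π = [1455/9682, 1607/9682, 1159/4841, 1028/4841, 1123/4841].

π = [0.1503, 0.1660, 0.2394, 0.2124, 0.2320]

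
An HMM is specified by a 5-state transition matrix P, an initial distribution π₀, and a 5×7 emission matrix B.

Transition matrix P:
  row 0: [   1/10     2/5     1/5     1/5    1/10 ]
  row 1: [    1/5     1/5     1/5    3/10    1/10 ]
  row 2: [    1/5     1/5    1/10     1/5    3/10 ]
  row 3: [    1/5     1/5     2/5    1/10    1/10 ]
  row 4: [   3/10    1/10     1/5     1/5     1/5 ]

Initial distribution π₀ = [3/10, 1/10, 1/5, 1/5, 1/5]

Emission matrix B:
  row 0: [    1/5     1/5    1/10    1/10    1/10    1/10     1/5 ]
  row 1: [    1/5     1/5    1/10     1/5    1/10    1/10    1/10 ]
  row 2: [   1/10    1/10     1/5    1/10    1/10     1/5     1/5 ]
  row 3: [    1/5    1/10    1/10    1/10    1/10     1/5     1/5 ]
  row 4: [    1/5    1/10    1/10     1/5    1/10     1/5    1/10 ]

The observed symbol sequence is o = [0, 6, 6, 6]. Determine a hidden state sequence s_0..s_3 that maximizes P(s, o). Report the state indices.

t=0: δ = [6.000e-02, 2.000e-02, 2.000e-02, 4.000e-02, 4.000e-02]  (obs o_0=0)
t=1: δ = [2.400e-03, 2.400e-03, 3.200e-03, 2.400e-03, 8.000e-04]  ψ = [4, 0, 3, 0, 4]  (obs o_1=6)
t=2: δ = [1.280e-04, 9.600e-05, 1.920e-04, 1.440e-04, 9.600e-05]  ψ = [2, 0, 3, 1, 2]  (obs o_2=6)
t=3: δ = [7.680e-06, 5.120e-06, 1.152e-05, 7.680e-06, 5.760e-06]  ψ = [2, 0, 3, 2, 2]  (obs o_3=6)
backtrack: best end state = 2; path = [0, 1, 3, 2]

path = [0, 1, 3, 2]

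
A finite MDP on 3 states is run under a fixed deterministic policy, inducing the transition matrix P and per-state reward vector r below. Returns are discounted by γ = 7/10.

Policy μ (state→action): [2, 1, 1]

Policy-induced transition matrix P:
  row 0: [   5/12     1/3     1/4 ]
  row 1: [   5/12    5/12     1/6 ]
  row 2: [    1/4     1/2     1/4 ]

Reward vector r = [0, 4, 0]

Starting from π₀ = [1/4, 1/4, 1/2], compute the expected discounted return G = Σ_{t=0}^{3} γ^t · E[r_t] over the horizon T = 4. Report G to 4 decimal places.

t=0: π = [0.2500, 0.2500, 0.5000], E[r] = 1.0000, γ^t·E[r] = 1.000000, running G = 1.000000
t=1: π = [0.3333, 0.4375, 0.2292], E[r] = 1.7500, γ^t·E[r] = 1.225000, running G = 2.225000
t=2: π = [0.3785, 0.4080, 0.2135], E[r] = 1.6319, γ^t·E[r] = 0.799653, running G = 3.024653
t=3: π = [0.3811, 0.4029, 0.2160], E[r] = 1.6117, γ^t·E[r] = 0.552810, running G = 3.577462

G = 3.5775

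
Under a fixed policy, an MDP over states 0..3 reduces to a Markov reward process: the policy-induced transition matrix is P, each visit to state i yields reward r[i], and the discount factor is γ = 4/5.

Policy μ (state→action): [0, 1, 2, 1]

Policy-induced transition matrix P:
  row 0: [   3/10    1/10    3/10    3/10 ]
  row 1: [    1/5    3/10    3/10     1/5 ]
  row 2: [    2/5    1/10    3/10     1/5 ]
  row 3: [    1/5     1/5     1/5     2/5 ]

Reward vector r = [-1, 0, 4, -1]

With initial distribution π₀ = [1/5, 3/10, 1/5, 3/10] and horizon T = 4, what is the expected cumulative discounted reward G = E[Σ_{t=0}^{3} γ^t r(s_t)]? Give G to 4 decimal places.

t=0: π = [0.2000, 0.3000, 0.2000, 0.3000], E[r] = 0.3000, γ^t·E[r] = 0.300000, running G = 0.300000
t=1: π = [0.2600, 0.1900, 0.2700, 0.2800], E[r] = 0.5400, γ^t·E[r] = 0.432000, running G = 0.732000
t=2: π = [0.2800, 0.1660, 0.2720, 0.2820], E[r] = 0.5260, γ^t·E[r] = 0.336640, running G = 1.068640
t=3: π = [0.2824, 0.1614, 0.2718, 0.2844], E[r] = 0.5204, γ^t·E[r] = 0.266445, running G = 1.335085

G = 1.3351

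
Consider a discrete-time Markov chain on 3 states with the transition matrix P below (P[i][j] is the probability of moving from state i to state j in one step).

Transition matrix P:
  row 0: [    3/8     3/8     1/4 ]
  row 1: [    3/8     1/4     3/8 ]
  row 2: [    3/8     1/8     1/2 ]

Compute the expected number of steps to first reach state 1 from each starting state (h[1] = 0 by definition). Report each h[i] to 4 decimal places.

First-step conditioning: h[1] = 0; for i ≠ 1, h[i] = 1 + Σ_k P[i][k]·h[k].
  h[0] = 1 + 3/8·h[0] + 1/4·h[2]
  h[2] = 1 + 3/8·h[0] + 1/2·h[2]
Solving the 2×2 linear system over states ≠ 1 gives exactly h = [24/7, 0, 32/7] (h[1] = 0 is the target).

h = [3.4286, 0.0000, 4.5714]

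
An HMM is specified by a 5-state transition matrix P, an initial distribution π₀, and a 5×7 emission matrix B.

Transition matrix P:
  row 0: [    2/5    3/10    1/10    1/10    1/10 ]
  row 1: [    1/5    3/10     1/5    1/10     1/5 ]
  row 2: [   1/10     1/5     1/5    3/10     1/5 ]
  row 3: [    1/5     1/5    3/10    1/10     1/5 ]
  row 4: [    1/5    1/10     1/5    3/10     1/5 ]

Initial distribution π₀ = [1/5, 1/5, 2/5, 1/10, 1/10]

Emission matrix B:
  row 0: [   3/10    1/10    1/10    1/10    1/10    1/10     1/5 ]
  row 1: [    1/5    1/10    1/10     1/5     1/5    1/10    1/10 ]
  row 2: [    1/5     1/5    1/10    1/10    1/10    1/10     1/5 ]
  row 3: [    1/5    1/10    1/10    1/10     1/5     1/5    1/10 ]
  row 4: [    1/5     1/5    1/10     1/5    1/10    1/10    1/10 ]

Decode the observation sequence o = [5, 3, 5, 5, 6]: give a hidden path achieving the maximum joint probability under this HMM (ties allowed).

t=0: δ = [2.000e-02, 2.000e-02, 4.000e-02, 2.000e-02, 1.000e-02]  (obs o_0=5)
t=1: δ = [8.000e-04, 1.600e-03, 8.000e-04, 1.200e-03, 1.600e-03]  ψ = [0, 2, 2, 2, 2]  (obs o_1=3)
t=2: δ = [3.200e-05, 4.800e-05, 3.600e-05, 9.600e-05, 3.200e-05]  ψ = [0, 1, 3, 4, 1]  (obs o_2=5)
t=3: δ = [1.920e-06, 1.920e-06, 2.880e-06, 2.160e-06, 1.920e-06]  ψ = [3, 3, 3, 2, 3]  (obs o_3=5)
t=4: δ = [1.536e-07, 5.760e-08, 1.296e-07, 8.640e-08, 5.760e-08]  ψ = [0, 0, 3, 2, 2]  (obs o_4=6)
backtrack: best end state = 0; path = [2, 4, 3, 0, 0]

path = [2, 4, 3, 0, 0]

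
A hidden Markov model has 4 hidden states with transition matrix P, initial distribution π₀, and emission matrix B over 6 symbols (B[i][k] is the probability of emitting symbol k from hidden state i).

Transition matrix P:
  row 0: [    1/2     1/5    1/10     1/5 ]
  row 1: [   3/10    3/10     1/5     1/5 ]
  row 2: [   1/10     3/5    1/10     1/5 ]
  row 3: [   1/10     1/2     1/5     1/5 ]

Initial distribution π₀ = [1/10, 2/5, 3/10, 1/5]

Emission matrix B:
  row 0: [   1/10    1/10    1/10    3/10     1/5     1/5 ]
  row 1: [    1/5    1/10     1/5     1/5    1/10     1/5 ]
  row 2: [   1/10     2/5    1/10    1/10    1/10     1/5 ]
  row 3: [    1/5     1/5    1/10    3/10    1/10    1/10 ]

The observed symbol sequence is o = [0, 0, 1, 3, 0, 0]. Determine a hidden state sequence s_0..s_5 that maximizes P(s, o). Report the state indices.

path = [1, 1, 2, 1, 3, 1]

t=0: δ = [1.000e-02, 8.000e-02, 3.000e-02, 4.000e-02]  (obs o_0=0)
t=1: δ = [2.400e-03, 4.800e-03, 1.600e-03, 3.200e-03]  ψ = [1, 1, 1, 1]  (obs o_1=0)
t=2: δ = [1.440e-04, 1.600e-04, 3.840e-04, 1.920e-04]  ψ = [1, 3, 1, 1]  (obs o_2=1)
t=3: δ = [2.160e-05, 4.608e-05, 3.840e-06, 2.304e-05]  ψ = [0, 2, 2, 2]  (obs o_3=3)
t=4: δ = [1.382e-06, 2.765e-06, 9.216e-07, 1.843e-06]  ψ = [1, 1, 1, 1]  (obs o_4=0)
t=5: δ = [8.294e-08, 1.843e-07, 5.530e-08, 1.106e-07]  ψ = [1, 3, 1, 1]  (obs o_5=0)
backtrack: best end state = 1; path = [1, 1, 2, 1, 3, 1]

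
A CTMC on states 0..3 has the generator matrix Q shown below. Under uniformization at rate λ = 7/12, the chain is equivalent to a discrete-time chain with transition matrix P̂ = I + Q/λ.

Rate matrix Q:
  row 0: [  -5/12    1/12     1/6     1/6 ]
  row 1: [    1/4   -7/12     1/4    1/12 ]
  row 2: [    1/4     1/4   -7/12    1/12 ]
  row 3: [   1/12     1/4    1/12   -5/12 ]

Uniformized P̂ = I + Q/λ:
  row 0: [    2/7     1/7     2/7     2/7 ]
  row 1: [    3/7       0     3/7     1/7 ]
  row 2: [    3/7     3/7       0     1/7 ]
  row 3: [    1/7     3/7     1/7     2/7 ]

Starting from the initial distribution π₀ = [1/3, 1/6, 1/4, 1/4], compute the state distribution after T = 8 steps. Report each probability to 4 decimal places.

π = [0.3200, 0.2359, 0.2241, 0.2200]

t=0: π = [0.3333, 0.1667, 0.2500, 0.2500]
t=1: π = [0.3095, 0.2619, 0.2024, 0.2262]
t=2: π = [0.3197, 0.2279, 0.2330, 0.2194]
t=3: π = [0.3202, 0.2396, 0.2204, 0.2199]
t=4: π = [0.3200, 0.2344, 0.2256, 0.2200]
t=5: π = [0.3200, 0.2367, 0.2233, 0.2200]
t=6: π = [0.3200, 0.2357, 0.2243, 0.2200]
t=7: π = [0.3200, 0.2361, 0.2239, 0.2200]
t=8: π = [0.3200, 0.2359, 0.2241, 0.2200]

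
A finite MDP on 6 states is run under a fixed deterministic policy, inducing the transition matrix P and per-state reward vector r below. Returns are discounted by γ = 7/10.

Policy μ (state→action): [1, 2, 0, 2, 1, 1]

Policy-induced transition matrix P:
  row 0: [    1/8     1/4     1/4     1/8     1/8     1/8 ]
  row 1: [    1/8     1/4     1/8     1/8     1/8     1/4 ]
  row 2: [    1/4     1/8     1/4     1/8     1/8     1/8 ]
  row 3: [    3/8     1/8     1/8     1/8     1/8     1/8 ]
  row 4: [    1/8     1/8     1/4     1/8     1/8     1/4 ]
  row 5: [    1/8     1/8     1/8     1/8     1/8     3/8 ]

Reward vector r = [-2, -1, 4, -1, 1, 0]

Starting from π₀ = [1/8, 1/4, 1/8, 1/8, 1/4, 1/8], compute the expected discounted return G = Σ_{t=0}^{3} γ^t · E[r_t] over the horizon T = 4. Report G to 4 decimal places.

t=0: π = [0.1250, 0.2500, 0.1250, 0.1250, 0.2500, 0.1250], E[r] = 0.1250, γ^t·E[r] = 0.125000, running G = 0.125000
t=1: π = [0.1719, 0.1719, 0.1875, 0.1250, 0.1250, 0.2188], E[r] = 0.2344, γ^t·E[r] = 0.164063, running G = 0.289063
t=2: π = [0.1797, 0.1680, 0.1855, 0.1250, 0.1250, 0.2168], E[r] = 0.2148, γ^t·E[r] = 0.105273, running G = 0.394336
t=3: π = [0.1794, 0.1685, 0.1863, 0.1250, 0.1250, 0.2158], E[r] = 0.2178, γ^t·E[r] = 0.074696, running G = 0.469032

G = 0.4690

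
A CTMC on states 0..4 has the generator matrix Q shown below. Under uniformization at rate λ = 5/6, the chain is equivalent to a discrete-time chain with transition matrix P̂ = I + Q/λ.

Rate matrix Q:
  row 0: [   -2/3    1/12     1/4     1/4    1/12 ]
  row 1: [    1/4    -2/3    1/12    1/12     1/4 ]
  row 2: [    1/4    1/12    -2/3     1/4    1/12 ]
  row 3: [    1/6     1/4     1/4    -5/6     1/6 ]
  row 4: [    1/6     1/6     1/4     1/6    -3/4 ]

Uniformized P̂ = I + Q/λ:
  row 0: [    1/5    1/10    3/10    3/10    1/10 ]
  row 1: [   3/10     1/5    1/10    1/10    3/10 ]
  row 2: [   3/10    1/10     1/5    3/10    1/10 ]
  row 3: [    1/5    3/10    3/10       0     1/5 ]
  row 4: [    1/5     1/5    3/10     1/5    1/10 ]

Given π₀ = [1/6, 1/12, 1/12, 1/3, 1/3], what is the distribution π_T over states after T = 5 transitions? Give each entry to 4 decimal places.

π = [0.2412, 0.1710, 0.2417, 0.1926, 0.1534]

t=0: π = [0.1667, 0.0833, 0.0833, 0.3333, 0.3333]
t=1: π = [0.2167, 0.2083, 0.2750, 0.1500, 0.1500]
t=2: π = [0.2483, 0.1658, 0.2308, 0.1983, 0.1567]
t=3: π = [0.2397, 0.1719, 0.2438, 0.1917, 0.1530]
t=4: π = [0.2416, 0.1708, 0.2412, 0.1928, 0.1536]
t=5: π = [0.2412, 0.1710, 0.2417, 0.1926, 0.1534]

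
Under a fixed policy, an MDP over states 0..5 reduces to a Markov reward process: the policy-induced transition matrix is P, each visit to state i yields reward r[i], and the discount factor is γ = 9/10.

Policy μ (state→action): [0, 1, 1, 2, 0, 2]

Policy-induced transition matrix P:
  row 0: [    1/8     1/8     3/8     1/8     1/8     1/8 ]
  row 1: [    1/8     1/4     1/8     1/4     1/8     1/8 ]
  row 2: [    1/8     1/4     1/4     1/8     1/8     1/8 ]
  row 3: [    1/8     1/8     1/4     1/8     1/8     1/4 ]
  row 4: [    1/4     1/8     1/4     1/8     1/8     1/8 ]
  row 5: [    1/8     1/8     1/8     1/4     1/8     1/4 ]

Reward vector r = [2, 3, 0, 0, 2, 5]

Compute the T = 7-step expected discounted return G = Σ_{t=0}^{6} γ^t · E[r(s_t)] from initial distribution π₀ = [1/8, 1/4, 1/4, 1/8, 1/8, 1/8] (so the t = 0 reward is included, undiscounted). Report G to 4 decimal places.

t=0: π = [0.1250, 0.2500, 0.2500, 0.1250, 0.1250, 0.1250], E[r] = 1.8750, γ^t·E[r] = 1.875000, running G = 1.875000
t=1: π = [0.1406, 0.1875, 0.2188, 0.1719, 0.1250, 0.1563], E[r] = 1.8750, γ^t·E[r] = 1.687500, running G = 3.562500
t=2: π = [0.1406, 0.1758, 0.2246, 0.1680, 0.1250, 0.1660], E[r] = 1.8887, γ^t·E[r] = 1.529824, running G = 5.092324
t=3: π = [0.1406, 0.1750, 0.2249, 0.1677, 0.1250, 0.1667], E[r] = 1.8901, γ^t·E[r] = 1.377910, running G = 6.470234
t=4: π = [0.1406, 0.1750, 0.2249, 0.1677, 0.1250, 0.1668], E[r] = 1.8903, γ^t·E[r] = 1.240199, running G = 7.710433
t=5: π = [0.1406, 0.1750, 0.2249, 0.1677, 0.1250, 0.1668], E[r] = 1.8903, γ^t·E[r] = 1.116188, running G = 8.826621
t=6: π = [0.1406, 0.1750, 0.2249, 0.1677, 0.1250, 0.1668], E[r] = 1.8903, γ^t·E[r] = 1.004570, running G = 9.831191

G = 9.8312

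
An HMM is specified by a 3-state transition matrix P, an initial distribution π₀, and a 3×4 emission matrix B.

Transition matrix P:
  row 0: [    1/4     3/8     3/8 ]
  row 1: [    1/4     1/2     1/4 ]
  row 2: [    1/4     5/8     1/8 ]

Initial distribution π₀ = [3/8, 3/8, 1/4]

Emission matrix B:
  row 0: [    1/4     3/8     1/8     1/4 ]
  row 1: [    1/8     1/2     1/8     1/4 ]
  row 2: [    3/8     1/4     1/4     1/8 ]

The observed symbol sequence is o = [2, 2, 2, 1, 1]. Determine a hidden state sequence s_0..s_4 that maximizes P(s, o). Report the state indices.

path = [2, 1, 2, 1, 1]

t=0: δ = [4.688e-02, 4.688e-02, 6.250e-02]  (obs o_0=2)
t=1: δ = [1.953e-03, 4.883e-03, 4.395e-03]  ψ = [2, 2, 0]  (obs o_1=2)
t=2: δ = [1.526e-04, 3.433e-04, 3.052e-04]  ψ = [1, 2, 1]  (obs o_2=2)
t=3: δ = [3.219e-05, 9.537e-05, 2.146e-05]  ψ = [1, 2, 1]  (obs o_3=1)
t=4: δ = [8.941e-06, 2.384e-05, 5.960e-06]  ψ = [1, 1, 1]  (obs o_4=1)
backtrack: best end state = 1; path = [2, 1, 2, 1, 1]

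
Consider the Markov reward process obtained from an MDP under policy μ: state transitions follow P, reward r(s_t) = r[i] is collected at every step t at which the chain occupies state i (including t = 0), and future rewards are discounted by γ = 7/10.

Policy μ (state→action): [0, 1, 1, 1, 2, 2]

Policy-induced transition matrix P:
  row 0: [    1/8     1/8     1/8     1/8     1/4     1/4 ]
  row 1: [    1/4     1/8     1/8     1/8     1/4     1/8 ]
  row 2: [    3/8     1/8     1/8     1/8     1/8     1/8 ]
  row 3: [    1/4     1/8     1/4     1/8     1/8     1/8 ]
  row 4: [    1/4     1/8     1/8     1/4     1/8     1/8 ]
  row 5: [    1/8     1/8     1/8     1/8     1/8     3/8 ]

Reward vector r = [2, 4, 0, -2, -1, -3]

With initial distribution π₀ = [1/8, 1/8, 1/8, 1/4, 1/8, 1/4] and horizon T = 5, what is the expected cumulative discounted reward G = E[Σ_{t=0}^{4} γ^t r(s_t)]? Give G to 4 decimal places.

t=0: π = [0.1250, 0.1250, 0.1250, 0.2500, 0.1250, 0.2500], E[r] = -0.6250, γ^t·E[r] = -0.625000, running G = -0.625000
t=1: π = [0.2188, 0.1250, 0.1563, 0.1406, 0.1563, 0.2031], E[r] = -0.1094, γ^t·E[r] = -0.076563, running G = -0.701563
t=2: π = [0.2168, 0.1250, 0.1426, 0.1445, 0.1680, 0.2031], E[r] = -0.1328, γ^t·E[r] = -0.065078, running G = -0.766641
t=3: π = [0.2153, 0.1250, 0.1431, 0.1460, 0.1677, 0.2029], E[r] = -0.1377, γ^t·E[r] = -0.047229, running G = -0.813870
t=4: π = [0.2156, 0.1250, 0.1432, 0.1460, 0.1675, 0.2026], E[r] = -0.1362, γ^t·E[r] = -0.032694, running G = -0.846564

G = -0.8466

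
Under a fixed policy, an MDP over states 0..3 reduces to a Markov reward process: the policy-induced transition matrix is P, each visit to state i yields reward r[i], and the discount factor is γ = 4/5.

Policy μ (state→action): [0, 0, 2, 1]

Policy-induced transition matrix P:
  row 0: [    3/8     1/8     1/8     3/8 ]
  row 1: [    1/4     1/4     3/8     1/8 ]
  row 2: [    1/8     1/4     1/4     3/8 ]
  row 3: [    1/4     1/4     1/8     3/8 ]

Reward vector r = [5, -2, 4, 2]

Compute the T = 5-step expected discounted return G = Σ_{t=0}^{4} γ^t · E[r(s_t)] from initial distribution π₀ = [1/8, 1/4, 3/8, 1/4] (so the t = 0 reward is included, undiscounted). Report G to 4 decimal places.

G = 7.4569

t=0: π = [0.1250, 0.2500, 0.3750, 0.2500], E[r] = 2.1250, γ^t·E[r] = 2.125000, running G = 2.125000
t=1: π = [0.2188, 0.2344, 0.2344, 0.3125], E[r] = 2.1875, γ^t·E[r] = 1.750000, running G = 3.875000
t=2: π = [0.2480, 0.2227, 0.2129, 0.3164], E[r] = 2.2793, γ^t·E[r] = 1.458750, running G = 5.333750
t=3: π = [0.2544, 0.2190, 0.2073, 0.3193], E[r] = 2.3018, γ^t·E[r] = 1.178500, running G = 6.512250
t=4: π = [0.2559, 0.2182, 0.2057, 0.3203], E[r] = 2.3062, γ^t·E[r] = 0.944613, running G = 7.456863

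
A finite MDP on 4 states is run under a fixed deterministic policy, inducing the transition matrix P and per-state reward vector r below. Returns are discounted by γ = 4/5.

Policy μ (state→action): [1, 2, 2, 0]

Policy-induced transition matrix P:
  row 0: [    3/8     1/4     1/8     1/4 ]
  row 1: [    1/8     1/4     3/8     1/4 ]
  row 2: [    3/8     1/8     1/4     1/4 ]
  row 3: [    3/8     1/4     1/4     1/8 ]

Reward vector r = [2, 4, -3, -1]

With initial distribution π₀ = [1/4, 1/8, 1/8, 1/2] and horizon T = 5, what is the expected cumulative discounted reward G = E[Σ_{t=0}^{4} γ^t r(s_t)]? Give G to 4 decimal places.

G = 1.6235

t=0: π = [0.2500, 0.1250, 0.1250, 0.5000], E[r] = 0.1250, γ^t·E[r] = 0.125000, running G = 0.125000
t=1: π = [0.3438, 0.2344, 0.2344, 0.1875], E[r] = 0.7344, γ^t·E[r] = 0.587500, running G = 0.712500
t=2: π = [0.3164, 0.2207, 0.2363, 0.2266], E[r] = 0.5801, γ^t·E[r] = 0.371250, running G = 1.083750
t=3: π = [0.3198, 0.2205, 0.2380, 0.2217], E[r] = 0.5857, γ^t·E[r] = 0.299875, running G = 1.383625
t=4: π = [0.3199, 0.2202, 0.2376, 0.2223], E[r] = 0.5857, γ^t·E[r] = 0.239913, running G = 1.623538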